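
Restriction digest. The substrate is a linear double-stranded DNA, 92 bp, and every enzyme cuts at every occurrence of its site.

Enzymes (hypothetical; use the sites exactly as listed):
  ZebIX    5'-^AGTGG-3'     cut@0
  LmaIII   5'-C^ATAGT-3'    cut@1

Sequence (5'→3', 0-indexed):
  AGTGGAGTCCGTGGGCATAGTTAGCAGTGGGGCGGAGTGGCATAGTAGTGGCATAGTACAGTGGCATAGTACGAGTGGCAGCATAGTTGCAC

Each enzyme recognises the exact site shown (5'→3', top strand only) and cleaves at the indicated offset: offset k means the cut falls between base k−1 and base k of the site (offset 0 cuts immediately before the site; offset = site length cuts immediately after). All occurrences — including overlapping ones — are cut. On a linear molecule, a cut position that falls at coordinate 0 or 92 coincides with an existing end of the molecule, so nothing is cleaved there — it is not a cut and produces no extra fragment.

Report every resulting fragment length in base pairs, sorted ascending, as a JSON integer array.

Per-enzyme occurrences:
  ZebIX AGTGG/0: at [0, 25, 35, 46, 59, 73] ⇒ [25, 35, 46, 59, 73] (position 0 is a terminus of the linear molecule — no cut)
  LmaIII CATAGT/1: at [15, 40, 51, 64, 81] ⇒ [16, 41, 52, 65, 82]

Pooled cuts: [16, 25, 35, 41, 46, 52, 59, 65, 73, 82]

Fragments:
  [0,16): 16 bp
  [16,25): 9 bp
  [25,35): 10 bp
  [35,41): 6 bp
  [41,46): 5 bp
  [46,52): 6 bp
  [52,59): 7 bp
  [59,65): 6 bp
  [65,73): 8 bp
  [73,82): 9 bp
  [82,92): 10 bp

[5,6,6,6,7,8,9,9,10,10,16]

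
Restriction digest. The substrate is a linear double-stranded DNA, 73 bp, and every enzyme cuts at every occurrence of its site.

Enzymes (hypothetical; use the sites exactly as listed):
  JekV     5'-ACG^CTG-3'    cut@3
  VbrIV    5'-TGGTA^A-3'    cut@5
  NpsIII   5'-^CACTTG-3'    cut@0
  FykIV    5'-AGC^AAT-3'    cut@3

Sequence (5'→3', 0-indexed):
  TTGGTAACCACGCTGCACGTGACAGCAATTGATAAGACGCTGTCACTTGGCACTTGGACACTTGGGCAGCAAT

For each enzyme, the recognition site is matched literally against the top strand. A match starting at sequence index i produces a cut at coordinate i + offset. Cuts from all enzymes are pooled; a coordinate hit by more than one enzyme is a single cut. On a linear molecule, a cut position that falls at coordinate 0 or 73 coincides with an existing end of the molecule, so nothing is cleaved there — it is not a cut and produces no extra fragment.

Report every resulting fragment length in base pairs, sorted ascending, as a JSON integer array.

[3,4,6,6,7,8,12,13,14]

Scan for sites:
  JekV ACGCTG/3: at [9, 36] ⇒ [12, 39]
  VbrIV TGGTAA/5: at [1] ⇒ [6]
  NpsIII CACTTG/0: at [43, 50, 58] ⇒ [43, 50, 58]
  FykIV AGCAAT/3: at [23, 67] ⇒ [26, 70]

Pooled cuts: [6, 12, 26, 39, 43, 50, 58, 70]

Fragment lengths:
  [0,6): 6 bp
  [6,12): 6 bp
  [12,26): 14 bp
  [26,39): 13 bp
  [39,43): 4 bp
  [43,50): 7 bp
  [50,58): 8 bp
  [58,70): 12 bp
  [70,73): 3 bp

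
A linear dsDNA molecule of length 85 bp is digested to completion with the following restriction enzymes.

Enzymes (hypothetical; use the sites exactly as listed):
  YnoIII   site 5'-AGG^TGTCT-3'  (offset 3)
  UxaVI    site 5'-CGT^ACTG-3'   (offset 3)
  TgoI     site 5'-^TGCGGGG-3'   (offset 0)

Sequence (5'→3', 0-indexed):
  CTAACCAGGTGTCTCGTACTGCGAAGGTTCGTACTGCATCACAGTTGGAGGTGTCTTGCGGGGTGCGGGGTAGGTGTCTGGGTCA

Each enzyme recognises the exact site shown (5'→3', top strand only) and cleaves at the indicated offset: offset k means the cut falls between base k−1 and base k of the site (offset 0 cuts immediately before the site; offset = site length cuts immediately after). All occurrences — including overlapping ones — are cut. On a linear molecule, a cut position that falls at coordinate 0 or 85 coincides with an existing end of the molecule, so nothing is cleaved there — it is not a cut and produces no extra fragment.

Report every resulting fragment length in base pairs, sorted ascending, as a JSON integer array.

Site scan:
  YnoIII AGGTGTCT/3: at [6, 48, 71] ⇒ [9, 51, 74]
  UxaVI CGTACTG/3: at [14, 29] ⇒ [17, 32]
  TgoI TGCGGGG/0: at [56, 63] ⇒ [56, 63]

Pooled cuts: [9, 17, 32, 51, 56, 63, 74]

Fragments:
  [0,9): 9 bp
  [9,17): 8 bp
  [17,32): 15 bp
  [32,51): 19 bp
  [51,56): 5 bp
  [56,63): 7 bp
  [63,74): 11 bp
  [74,85): 11 bp

[5,7,8,9,11,11,15,19]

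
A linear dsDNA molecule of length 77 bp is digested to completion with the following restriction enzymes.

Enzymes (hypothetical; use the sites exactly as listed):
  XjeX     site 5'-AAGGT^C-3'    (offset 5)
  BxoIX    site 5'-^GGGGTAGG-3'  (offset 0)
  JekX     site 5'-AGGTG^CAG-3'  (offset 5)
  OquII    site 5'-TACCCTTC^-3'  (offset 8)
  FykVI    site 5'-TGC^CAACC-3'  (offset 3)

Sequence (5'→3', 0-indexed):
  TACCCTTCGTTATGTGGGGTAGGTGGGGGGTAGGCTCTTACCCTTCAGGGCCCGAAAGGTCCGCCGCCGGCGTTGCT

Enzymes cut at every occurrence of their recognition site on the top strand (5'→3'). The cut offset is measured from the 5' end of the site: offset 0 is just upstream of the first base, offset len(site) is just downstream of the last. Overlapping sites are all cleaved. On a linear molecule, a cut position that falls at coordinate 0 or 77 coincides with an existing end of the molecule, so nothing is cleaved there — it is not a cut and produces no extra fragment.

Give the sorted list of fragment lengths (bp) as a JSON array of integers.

Per-enzyme occurrences:
  XjeX (AAGGTC, off=5): starts [55] → cuts [60]
  BxoIX (GGGGTAGG, off=0): starts [15, 26] → cuts [15, 26]
  JekX (AGGTGCAG, off=5): no sites
  OquII (TACCCTTC, off=8): starts [0, 38] → cuts [8, 46]
  FykVI (TGCCAACC, off=3): no sites

All cut coordinates (distinct, sorted): [8, 15, 26, 46, 60]

Fragment lengths:
  [0,8): 8 bp
  [8,15): 7 bp
  [15,26): 11 bp
  [26,46): 20 bp
  [46,60): 14 bp
  [60,77): 17 bp

[7,8,11,14,17,20]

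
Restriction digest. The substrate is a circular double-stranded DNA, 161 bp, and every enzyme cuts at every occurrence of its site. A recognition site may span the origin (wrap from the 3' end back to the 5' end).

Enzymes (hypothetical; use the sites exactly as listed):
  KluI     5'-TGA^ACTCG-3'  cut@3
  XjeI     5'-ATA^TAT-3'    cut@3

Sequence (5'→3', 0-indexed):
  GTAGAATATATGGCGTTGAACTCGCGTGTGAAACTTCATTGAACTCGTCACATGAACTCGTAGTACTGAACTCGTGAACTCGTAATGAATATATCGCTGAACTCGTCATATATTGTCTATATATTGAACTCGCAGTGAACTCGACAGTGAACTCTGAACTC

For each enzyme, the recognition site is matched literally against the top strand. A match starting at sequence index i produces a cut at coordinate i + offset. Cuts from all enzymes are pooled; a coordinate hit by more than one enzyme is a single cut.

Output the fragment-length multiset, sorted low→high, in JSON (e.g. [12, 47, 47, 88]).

[6,8,9,10,11,11,11,12,13,14,14,19,23]

Scan for sites:
  KluI TGAACTCG/3: at [16, 39, 52, 66, 74, 97, 124, 135, 154] ⇒ [19, 42, 55, 69, 77, 100, 127, 138, 157]
  XjeI ATATAT/3: at [5, 88, 107, 118] ⇒ [8, 91, 110, 121]

All cut coordinates (distinct, sorted): [8, 19, 42, 55, 69, 77, 91, 100, 110, 121, 127, 138, 157]

Fragments:
  8→19: 11 bp
  19→42: 23 bp
  42→55: 13 bp
  55→69: 14 bp
  69→77: 8 bp
  77→91: 14 bp
  91→100: 9 bp
  100→110: 10 bp
  110→121: 11 bp
  121→127: 6 bp
  127→138: 11 bp
  138→157: 19 bp
  157→8 (wrap): 161-157+8 = 12 bp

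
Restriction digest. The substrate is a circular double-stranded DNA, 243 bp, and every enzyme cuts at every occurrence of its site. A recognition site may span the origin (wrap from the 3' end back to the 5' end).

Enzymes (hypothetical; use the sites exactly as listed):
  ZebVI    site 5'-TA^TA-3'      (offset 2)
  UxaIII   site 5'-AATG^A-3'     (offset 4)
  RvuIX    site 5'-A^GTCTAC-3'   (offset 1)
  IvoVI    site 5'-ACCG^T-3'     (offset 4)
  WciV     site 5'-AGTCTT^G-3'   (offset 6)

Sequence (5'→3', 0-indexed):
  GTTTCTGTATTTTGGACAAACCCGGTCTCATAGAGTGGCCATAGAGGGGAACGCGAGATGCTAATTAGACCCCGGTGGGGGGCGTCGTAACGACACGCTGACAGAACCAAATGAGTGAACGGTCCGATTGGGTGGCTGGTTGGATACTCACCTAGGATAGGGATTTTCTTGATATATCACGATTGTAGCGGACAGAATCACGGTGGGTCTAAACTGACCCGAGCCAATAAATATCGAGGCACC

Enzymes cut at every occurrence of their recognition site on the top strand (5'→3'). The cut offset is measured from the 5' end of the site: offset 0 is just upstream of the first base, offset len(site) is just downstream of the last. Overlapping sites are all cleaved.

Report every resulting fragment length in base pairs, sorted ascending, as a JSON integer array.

[61,70,112]

Site scan:
  ZebVI TATA/2: at [172] ⇒ [174]
  UxaIII AATGA/4: at [109] ⇒ [113]
  RvuIX (AGTCTAC, off=1): no sites
  IvoVI ACCGT/4: at [240] ⇒ [1]
  WciV (AGTCTTG, off=6): no sites

All cut coordinates (distinct, sorted): [1, 113, 174]

Fragment lengths:
  1→113: 112 bp
  113→174: 61 bp
  174→1 (wrap): 243-174+1 = 70 bp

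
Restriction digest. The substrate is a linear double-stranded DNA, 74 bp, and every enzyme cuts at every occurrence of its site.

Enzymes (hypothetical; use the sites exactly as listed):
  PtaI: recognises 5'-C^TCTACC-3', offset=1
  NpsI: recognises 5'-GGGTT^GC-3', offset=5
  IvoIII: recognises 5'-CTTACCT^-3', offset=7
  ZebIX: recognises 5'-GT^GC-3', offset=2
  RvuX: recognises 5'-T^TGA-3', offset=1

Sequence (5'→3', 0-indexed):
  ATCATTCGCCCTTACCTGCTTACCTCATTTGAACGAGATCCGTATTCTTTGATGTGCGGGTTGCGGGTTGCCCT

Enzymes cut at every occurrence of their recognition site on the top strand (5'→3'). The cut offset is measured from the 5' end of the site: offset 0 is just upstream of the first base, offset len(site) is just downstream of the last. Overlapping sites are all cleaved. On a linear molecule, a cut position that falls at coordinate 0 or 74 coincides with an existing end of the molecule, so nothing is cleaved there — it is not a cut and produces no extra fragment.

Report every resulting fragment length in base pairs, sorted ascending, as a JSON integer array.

[4,5,6,7,7,8,17,20]

Site scan:
  PtaI (CTCTACC, off=1): no sites
  NpsI (GGGTTGC, off=5): starts [57, 64] → cuts [62, 69]
  IvoIII (CTTACCT, off=7): starts [10, 18] → cuts [17, 25]
  ZebIX (GTGC, off=2): starts [53] → cuts [55]
  RvuX (TTGA, off=1): starts [28, 48] → cuts [29, 49]

Pooled cuts: [17, 25, 29, 49, 55, 62, 69]

Fragment lengths:
  [0,17): 17 bp
  [17,25): 8 bp
  [25,29): 4 bp
  [29,49): 20 bp
  [49,55): 6 bp
  [55,62): 7 bp
  [62,69): 7 bp
  [69,74): 5 bp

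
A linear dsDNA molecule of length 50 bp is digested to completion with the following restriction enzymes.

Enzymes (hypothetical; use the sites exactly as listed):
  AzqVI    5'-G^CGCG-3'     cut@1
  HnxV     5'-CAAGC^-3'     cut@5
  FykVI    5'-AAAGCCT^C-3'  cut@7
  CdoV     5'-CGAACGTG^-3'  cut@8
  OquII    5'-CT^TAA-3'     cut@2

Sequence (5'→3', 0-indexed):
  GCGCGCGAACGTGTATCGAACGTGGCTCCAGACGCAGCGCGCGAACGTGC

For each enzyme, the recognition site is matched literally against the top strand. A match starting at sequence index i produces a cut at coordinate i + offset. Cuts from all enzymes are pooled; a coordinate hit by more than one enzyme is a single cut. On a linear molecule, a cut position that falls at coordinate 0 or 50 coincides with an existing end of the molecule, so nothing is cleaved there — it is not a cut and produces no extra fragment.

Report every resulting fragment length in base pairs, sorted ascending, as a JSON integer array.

[1,1,2,2,10,10,11,13]

Per-enzyme occurrences:
  AzqVI (GCGCG, off=1): starts [0, 2, 36, 38] → cuts [1, 3, 37, 39]
  HnxV (CAAGC, off=5): no sites
  FykVI (AAAGCCTC, off=7): no sites
  CdoV (CGAACGTG, off=8): starts [5, 16, 41] → cuts [13, 24, 49]
  OquII (CTTAA, off=2): no sites

All cut coordinates (distinct, sorted): [1, 3, 13, 24, 37, 39, 49]

Fragments:
  [0,1): 1 bp
  [1,3): 2 bp
  [3,13): 10 bp
  [13,24): 11 bp
  [24,37): 13 bp
  [37,39): 2 bp
  [39,49): 10 bp
  [49,50): 1 bp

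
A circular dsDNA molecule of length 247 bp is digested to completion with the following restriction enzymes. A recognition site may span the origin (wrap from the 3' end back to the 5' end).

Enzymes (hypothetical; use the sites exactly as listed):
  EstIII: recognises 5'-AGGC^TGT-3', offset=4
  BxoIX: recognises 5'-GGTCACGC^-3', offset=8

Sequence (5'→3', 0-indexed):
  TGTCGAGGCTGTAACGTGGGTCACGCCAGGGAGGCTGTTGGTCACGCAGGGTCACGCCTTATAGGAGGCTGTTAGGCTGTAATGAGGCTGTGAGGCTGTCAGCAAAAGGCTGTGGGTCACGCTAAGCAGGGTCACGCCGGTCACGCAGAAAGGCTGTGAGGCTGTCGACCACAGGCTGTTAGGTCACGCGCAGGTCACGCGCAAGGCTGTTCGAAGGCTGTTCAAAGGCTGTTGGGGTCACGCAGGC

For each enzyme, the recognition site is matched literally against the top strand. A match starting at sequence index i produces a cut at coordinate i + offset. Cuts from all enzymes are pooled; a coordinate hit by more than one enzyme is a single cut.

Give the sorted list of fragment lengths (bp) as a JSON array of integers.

Scan for sites:
  EstIII (AGGCTGT, off=4): starts [5, 31, 65, 73, 84, 92, 106, 150, 158, 172, 203, 214, 225, 243] → cuts [0, 9, 35, 69, 77, 88, 96, 110, 154, 162, 176, 207, 218, 229]
  BxoIX (GGTCACGC, off=8): starts [18, 39, 49, 114, 129, 138, 181, 192, 235] → cuts [26, 47, 57, 122, 137, 146, 189, 200, 243]

All cut coordinates (distinct, sorted): [0, 9, 26, 35, 47, 57, 69, 77, 88, 96, 110, 122, 137, 146, 154, 162, 176, 189, 200, 207, 218, 229, 243]

Fragments:
  0→9: 9 bp
  9→26: 17 bp
  26→35: 9 bp
  35→47: 12 bp
  47→57: 10 bp
  57→69: 12 bp
  69→77: 8 bp
  77→88: 11 bp
  88→96: 8 bp
  96→110: 14 bp
  110→122: 12 bp
  122→137: 15 bp
  137→146: 9 bp
  146→154: 8 bp
  154→162: 8 bp
  162→176: 14 bp
  176→189: 13 bp
  189→200: 11 bp
  200→207: 7 bp
  207→218: 11 bp
  218→229: 11 bp
  229→243: 14 bp
  243→0 (wrap): 247-243+0 = 4 bp

[4,7,8,8,8,8,9,9,9,10,11,11,11,11,12,12,12,13,14,14,14,15,17]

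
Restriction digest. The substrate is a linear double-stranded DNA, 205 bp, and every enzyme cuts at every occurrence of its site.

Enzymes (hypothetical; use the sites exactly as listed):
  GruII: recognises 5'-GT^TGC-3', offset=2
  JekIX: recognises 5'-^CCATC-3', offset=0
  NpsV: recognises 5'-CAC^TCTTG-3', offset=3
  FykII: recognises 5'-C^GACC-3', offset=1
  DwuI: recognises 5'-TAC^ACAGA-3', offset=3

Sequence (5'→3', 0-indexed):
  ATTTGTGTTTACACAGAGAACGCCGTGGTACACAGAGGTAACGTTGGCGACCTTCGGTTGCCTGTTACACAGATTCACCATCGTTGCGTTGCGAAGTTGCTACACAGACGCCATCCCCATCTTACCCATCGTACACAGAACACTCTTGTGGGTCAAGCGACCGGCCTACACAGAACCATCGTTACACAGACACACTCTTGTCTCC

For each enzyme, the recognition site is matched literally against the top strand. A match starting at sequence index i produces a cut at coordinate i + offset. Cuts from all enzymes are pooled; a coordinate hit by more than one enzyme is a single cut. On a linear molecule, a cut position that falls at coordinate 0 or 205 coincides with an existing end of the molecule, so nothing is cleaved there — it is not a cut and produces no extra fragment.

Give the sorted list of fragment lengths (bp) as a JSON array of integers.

Scan for sites:
  GruII (GTTGC, off=2): starts [56, 82, 87, 95] → cuts [58, 84, 89, 97]
  JekIX (CCATC, off=0): starts [77, 110, 116, 125, 175] → cuts [77, 110, 116, 125, 175]
  NpsV (CACTCTTG, off=3): starts [140, 192] → cuts [143, 195]
  FykII (CGACC, off=1): starts [47, 157] → cuts [48, 158]
  DwuI (TACACAGA, off=3): starts [9, 28, 65, 100, 131, 166, 182] → cuts [12, 31, 68, 103, 134, 169, 185]

All cut coordinates (distinct, sorted): [12, 31, 48, 58, 68, 77, 84, 89, 97, 103, 110, 116, 125, 134, 143, 158, 169, 175, 185, 195]

Fragment lengths:
  [0,12): 12 bp
  [12,31): 19 bp
  [31,48): 17 bp
  [48,58): 10 bp
  [58,68): 10 bp
  [68,77): 9 bp
  [77,84): 7 bp
  [84,89): 5 bp
  [89,97): 8 bp
  [97,103): 6 bp
  [103,110): 7 bp
  [110,116): 6 bp
  [116,125): 9 bp
  [125,134): 9 bp
  [134,143): 9 bp
  [143,158): 15 bp
  [158,169): 11 bp
  [169,175): 6 bp
  [175,185): 10 bp
  [185,195): 10 bp
  [195,205): 10 bp

[5,6,6,6,7,7,8,9,9,9,9,10,10,10,10,10,11,12,15,17,19]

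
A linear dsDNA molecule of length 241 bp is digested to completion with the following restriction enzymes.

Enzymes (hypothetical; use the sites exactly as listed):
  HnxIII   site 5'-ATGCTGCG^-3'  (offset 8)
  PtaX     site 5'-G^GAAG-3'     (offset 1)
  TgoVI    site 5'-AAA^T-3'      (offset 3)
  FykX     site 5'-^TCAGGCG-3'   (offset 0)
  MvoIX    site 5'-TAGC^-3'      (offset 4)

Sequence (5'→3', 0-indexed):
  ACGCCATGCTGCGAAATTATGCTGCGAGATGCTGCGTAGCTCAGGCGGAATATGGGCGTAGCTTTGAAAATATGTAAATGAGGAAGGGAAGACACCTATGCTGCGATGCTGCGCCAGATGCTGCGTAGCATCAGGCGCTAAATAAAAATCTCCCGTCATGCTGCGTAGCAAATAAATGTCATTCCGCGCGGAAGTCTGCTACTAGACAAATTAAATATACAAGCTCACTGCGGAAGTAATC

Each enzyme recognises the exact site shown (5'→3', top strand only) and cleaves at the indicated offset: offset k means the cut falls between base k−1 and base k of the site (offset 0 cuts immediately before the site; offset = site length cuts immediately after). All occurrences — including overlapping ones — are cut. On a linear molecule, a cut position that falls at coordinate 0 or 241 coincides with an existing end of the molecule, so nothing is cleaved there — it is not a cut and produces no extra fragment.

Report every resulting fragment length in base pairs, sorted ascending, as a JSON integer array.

[1,3,3,4,4,4,4,4,5,5,6,8,8,8,9,10,10,12,12,13,14,17,17,18,20,22]

Per-enzyme occurrences:
  HnxIII (ATGCTGCG, off=8): starts [5, 18, 28, 97, 105, 117, 157] → cuts [13, 26, 36, 105, 113, 125, 165]
  PtaX (GGAAG, off=1): starts [81, 86, 189, 231] → cuts [82, 87, 190, 232]
  TgoVI (AAAT, off=3): starts [13, 67, 75, 139, 145, 169, 173, 207, 212] → cuts [16, 70, 78, 142, 148, 172, 176, 210, 215]
  FykX (TCAGGCG, off=0): starts [40, 130] → cuts [40, 130]
  MvoIX (TAGC, off=4): starts [36, 58, 125, 165] → cuts [40, 62, 129, 169]

Pooled cuts: [13, 16, 26, 36, 40, 62, 70, 78, 82, 87, 105, 113, 125, 129, 130, 142, 148, 165, 169, 172, 176, 190, 210, 215, 232]

Fragment lengths:
  [0,13): 13 bp
  [13,16): 3 bp
  [16,26): 10 bp
  [26,36): 10 bp
  [36,40): 4 bp
  [40,62): 22 bp
  [62,70): 8 bp
  [70,78): 8 bp
  [78,82): 4 bp
  [82,87): 5 bp
  [87,105): 18 bp
  [105,113): 8 bp
  [113,125): 12 bp
  [125,129): 4 bp
  [129,130): 1 bp
  [130,142): 12 bp
  [142,148): 6 bp
  [148,165): 17 bp
  [165,169): 4 bp
  [169,172): 3 bp
  [172,176): 4 bp
  [176,190): 14 bp
  [190,210): 20 bp
  [210,215): 5 bp
  [215,232): 17 bp
  [232,241): 9 bp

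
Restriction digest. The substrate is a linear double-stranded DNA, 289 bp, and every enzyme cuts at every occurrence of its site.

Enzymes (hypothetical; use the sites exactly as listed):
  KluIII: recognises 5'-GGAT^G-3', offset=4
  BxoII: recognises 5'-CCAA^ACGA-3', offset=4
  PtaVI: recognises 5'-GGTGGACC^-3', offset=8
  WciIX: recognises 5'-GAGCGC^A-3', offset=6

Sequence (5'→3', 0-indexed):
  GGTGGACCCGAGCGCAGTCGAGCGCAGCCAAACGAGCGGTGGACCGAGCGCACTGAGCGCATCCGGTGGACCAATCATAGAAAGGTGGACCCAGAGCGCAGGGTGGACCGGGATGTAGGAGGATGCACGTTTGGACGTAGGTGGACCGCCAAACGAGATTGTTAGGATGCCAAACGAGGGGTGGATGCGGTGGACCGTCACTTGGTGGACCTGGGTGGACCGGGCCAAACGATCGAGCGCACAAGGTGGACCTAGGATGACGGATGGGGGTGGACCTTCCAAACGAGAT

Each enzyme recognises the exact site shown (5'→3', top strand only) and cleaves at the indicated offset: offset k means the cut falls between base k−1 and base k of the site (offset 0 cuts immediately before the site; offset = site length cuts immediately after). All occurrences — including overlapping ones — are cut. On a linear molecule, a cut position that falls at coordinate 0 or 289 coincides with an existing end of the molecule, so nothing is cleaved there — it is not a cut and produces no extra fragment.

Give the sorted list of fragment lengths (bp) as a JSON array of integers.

[5,5,5,6,6,6,6,7,7,7,7,8,8,9,10,10,10,10,10,11,12,12,12,13,14,15,16,19,23]

Per-enzyme occurrences:
  KluIII (GGATG, off=4): starts [110, 120, 164, 182, 254, 261] → cuts [114, 124, 168, 186, 258, 265]
  BxoII (CCAAACGA, off=4): starts [27, 148, 169, 224, 278] → cuts [31, 152, 173, 228, 282]
  PtaVI (GGTGGACC, off=8): starts [0, 37, 64, 83, 101, 139, 188, 203, 213, 244, 268] → cuts [8, 45, 72, 91, 109, 147, 196, 211, 221, 252, 276]
  WciIX (GAGCGCA, off=6): starts [9, 19, 45, 54, 93, 234] → cuts [15, 25, 51, 60, 99, 240]

Pooled cuts: [8, 15, 25, 31, 45, 51, 60, 72, 91, 99, 109, 114, 124, 147, 152, 168, 173, 186, 196, 211, 221, 228, 240, 252, 258, 265, 276, 282]

Fragment lengths:
  [0,8): 8 bp
  [8,15): 7 bp
  [15,25): 10 bp
  [25,31): 6 bp
  [31,45): 14 bp
  [45,51): 6 bp
  [51,60): 9 bp
  [60,72): 12 bp
  [72,91): 19 bp
  [91,99): 8 bp
  [99,109): 10 bp
  [109,114): 5 bp
  [114,124): 10 bp
  [124,147): 23 bp
  [147,152): 5 bp
  [152,168): 16 bp
  [168,173): 5 bp
  [173,186): 13 bp
  [186,196): 10 bp
  [196,211): 15 bp
  [211,221): 10 bp
  [221,228): 7 bp
  [228,240): 12 bp
  [240,252): 12 bp
  [252,258): 6 bp
  [258,265): 7 bp
  [265,276): 11 bp
  [276,282): 6 bp
  [282,289): 7 bp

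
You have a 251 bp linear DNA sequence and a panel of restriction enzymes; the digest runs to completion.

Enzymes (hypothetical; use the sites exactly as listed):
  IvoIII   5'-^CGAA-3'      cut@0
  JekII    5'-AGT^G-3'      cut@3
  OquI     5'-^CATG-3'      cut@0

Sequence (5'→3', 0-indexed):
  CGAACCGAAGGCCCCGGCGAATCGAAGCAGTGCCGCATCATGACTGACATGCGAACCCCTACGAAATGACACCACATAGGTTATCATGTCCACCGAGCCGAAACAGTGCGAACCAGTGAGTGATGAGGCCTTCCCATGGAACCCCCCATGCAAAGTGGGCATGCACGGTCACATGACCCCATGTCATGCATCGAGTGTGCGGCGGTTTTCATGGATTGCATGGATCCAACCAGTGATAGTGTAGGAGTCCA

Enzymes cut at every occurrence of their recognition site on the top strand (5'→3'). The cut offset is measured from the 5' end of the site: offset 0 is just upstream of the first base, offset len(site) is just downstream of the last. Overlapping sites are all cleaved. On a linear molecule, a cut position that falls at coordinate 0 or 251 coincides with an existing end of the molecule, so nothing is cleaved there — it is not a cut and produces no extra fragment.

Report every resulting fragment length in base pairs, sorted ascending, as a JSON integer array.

[1,3,4,4,5,5,5,6,7,8,9,9,9,9,9,10,10,11,12,12,12,12,13,13,14,16,23]

Scan for sites:
  IvoIII CGAA/0: at [0, 5, 17, 22, 51, 61, 98, 108] ⇒ [5, 17, 22, 51, 61, 98, 108] (position 0 is a terminus of the linear molecule — no cut)
  JekII AGTG/3: at [28, 104, 114, 118, 153, 193, 231, 237] ⇒ [31, 107, 117, 121, 156, 196, 234, 240]
  OquI CATG/0: at [38, 47, 84, 134, 146, 159, 171, 179, 184, 209, 218] ⇒ [38, 47, 84, 134, 146, 159, 171, 179, 184, 209, 218]

Pooled cuts: [5, 17, 22, 31, 38, 47, 51, 61, 84, 98, 107, 108, 117, 121, 134, 146, 156, 159, 171, 179, 184, 196, 209, 218, 234, 240]

Fragments:
  [0,5): 5 bp
  [5,17): 12 bp
  [17,22): 5 bp
  [22,31): 9 bp
  [31,38): 7 bp
  [38,47): 9 bp
  [47,51): 4 bp
  [51,61): 10 bp
  [61,84): 23 bp
  [84,98): 14 bp
  [98,107): 9 bp
  [107,108): 1 bp
  [108,117): 9 bp
  [117,121): 4 bp
  [121,134): 13 bp
  [134,146): 12 bp
  [146,156): 10 bp
  [156,159): 3 bp
  [159,171): 12 bp
  [171,179): 8 bp
  [179,184): 5 bp
  [184,196): 12 bp
  [196,209): 13 bp
  [209,218): 9 bp
  [218,234): 16 bp
  [234,240): 6 bp
  [240,251): 11 bp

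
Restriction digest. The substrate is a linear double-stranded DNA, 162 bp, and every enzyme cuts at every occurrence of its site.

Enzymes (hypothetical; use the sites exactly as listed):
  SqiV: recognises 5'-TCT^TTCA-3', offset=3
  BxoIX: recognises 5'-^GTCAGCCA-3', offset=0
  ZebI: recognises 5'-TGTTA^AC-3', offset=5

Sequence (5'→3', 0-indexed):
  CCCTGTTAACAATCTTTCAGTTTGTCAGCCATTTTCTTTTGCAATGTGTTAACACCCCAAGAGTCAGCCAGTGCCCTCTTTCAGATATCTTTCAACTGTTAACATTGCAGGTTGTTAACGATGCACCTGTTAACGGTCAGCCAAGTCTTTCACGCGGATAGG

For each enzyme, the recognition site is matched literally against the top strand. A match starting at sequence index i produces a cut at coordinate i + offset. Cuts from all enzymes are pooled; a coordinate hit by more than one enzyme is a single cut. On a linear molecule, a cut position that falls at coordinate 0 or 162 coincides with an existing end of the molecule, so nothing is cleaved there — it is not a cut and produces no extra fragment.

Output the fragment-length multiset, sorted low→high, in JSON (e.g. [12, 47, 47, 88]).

Per-enzyme occurrences:
  SqiV (TCTTTCA, off=3): starts [12, 76, 87, 145] → cuts [15, 79, 90, 148]
  BxoIX (GTCAGCCA, off=0): starts [23, 62, 135] → cuts [23, 62, 135]
  ZebI (TGTTAAC, off=5): starts [3, 46, 96, 112, 127] → cuts [8, 51, 101, 117, 132]

Pooled cuts: [8, 15, 23, 51, 62, 79, 90, 101, 117, 132, 135, 148]

Fragment lengths:
  [0,8): 8 bp
  [8,15): 7 bp
  [15,23): 8 bp
  [23,51): 28 bp
  [51,62): 11 bp
  [62,79): 17 bp
  [79,90): 11 bp
  [90,101): 11 bp
  [101,117): 16 bp
  [117,132): 15 bp
  [132,135): 3 bp
  [135,148): 13 bp
  [148,162): 14 bp

[3,7,8,8,11,11,11,13,14,15,16,17,28]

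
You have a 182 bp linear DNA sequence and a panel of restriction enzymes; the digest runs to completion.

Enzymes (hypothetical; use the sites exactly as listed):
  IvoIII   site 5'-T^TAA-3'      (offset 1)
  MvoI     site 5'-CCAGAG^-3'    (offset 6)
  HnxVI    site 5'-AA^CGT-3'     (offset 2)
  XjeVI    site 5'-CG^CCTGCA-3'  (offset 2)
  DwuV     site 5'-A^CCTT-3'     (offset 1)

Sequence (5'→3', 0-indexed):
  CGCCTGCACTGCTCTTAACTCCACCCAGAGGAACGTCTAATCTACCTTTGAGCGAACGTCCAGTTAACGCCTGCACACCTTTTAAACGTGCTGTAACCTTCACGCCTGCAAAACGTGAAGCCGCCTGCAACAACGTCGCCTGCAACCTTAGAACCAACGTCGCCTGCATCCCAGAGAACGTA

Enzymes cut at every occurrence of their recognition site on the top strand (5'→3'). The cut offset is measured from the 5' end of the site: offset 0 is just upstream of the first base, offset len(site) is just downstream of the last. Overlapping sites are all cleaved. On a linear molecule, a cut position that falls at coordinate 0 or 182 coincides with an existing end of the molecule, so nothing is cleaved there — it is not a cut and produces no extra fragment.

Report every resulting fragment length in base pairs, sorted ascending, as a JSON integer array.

[2,2,3,4,4,5,5,5,5,7,8,8,8,9,10,10,10,11,12,12,13,14,15]

Scan for sites:
  IvoIII TTAA/1: at [14, 63, 81] ⇒ [15, 64, 82]
  MvoI CCAGAG/6: at [24, 170] ⇒ [30, 176]
  HnxVI AACGT/2: at [31, 54, 84, 111, 131, 155, 176] ⇒ [33, 56, 86, 113, 133, 157, 178]
  XjeVI CGCCTGCA/2: at [0, 67, 102, 121, 136, 160] ⇒ [2, 69, 104, 123, 138, 162]
  DwuV ACCTT/1: at [43, 76, 95, 144] ⇒ [44, 77, 96, 145]

All cut coordinates (distinct, sorted): [2, 15, 30, 33, 44, 56, 64, 69, 77, 82, 86, 96, 104, 113, 123, 133, 138, 145, 157, 162, 176, 178]

Fragment lengths:
  [0,2): 2 bp
  [2,15): 13 bp
  [15,30): 15 bp
  [30,33): 3 bp
  [33,44): 11 bp
  [44,56): 12 bp
  [56,64): 8 bp
  [64,69): 5 bp
  [69,77): 8 bp
  [77,82): 5 bp
  [82,86): 4 bp
  [86,96): 10 bp
  [96,104): 8 bp
  [104,113): 9 bp
  [113,123): 10 bp
  [123,133): 10 bp
  [133,138): 5 bp
  [138,145): 7 bp
  [145,157): 12 bp
  [157,162): 5 bp
  [162,176): 14 bp
  [176,178): 2 bp
  [178,182): 4 bp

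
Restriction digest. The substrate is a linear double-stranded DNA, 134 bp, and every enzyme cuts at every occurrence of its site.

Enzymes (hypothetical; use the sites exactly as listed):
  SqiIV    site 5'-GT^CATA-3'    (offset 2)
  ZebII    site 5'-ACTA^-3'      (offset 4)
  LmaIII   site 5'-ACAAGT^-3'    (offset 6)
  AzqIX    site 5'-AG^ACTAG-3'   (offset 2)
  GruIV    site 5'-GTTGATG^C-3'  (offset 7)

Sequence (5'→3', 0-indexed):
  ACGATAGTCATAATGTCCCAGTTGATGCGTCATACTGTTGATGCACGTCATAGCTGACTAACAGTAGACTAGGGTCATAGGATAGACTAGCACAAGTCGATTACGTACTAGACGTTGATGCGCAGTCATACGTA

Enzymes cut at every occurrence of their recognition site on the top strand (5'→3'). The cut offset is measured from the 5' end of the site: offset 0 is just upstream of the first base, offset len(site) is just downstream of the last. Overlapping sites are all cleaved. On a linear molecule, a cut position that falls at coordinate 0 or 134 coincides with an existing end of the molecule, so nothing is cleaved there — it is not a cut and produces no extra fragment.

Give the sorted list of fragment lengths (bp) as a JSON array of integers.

Scan for sites:
  SqiIV GTCATA/2: at [6, 28, 46, 73, 124] ⇒ [8, 30, 48, 75, 126]
  ZebII ACTA/4: at [56, 67, 85, 106] ⇒ [60, 71, 89, 110]
  LmaIII ACAAGT/6: at [91] ⇒ [97]
  AzqIX AGACTAG/2: at [65, 83] ⇒ [67, 85]
  GruIV GTTGATGC/7: at [20, 36, 113] ⇒ [27, 43, 120]

Pooled cuts: [8, 27, 30, 43, 48, 60, 67, 71, 75, 85, 89, 97, 110, 120, 126]

Fragment lengths:
  [0,8): 8 bp
  [8,27): 19 bp
  [27,30): 3 bp
  [30,43): 13 bp
  [43,48): 5 bp
  [48,60): 12 bp
  [60,67): 7 bp
  [67,71): 4 bp
  [71,75): 4 bp
  [75,85): 10 bp
  [85,89): 4 bp
  [89,97): 8 bp
  [97,110): 13 bp
  [110,120): 10 bp
  [120,126): 6 bp
  [126,134): 8 bp

[3,4,4,4,5,6,7,8,8,8,10,10,12,13,13,19]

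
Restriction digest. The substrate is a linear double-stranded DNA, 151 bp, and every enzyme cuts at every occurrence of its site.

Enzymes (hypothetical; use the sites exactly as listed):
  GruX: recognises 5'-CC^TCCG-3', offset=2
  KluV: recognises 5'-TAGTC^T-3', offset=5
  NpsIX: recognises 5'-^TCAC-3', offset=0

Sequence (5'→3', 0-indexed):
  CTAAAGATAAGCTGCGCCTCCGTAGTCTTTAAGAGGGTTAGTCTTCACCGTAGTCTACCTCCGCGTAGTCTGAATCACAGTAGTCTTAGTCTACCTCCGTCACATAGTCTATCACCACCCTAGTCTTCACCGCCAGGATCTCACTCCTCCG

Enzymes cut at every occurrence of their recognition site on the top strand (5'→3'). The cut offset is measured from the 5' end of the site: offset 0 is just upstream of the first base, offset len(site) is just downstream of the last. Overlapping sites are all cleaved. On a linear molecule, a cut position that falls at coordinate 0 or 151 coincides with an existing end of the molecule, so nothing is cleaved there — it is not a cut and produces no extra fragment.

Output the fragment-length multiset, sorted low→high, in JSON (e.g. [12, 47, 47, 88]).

[1,1,2,4,4,4,4,4,6,7,9,10,11,11,11,14,14,16,18]

Scan for sites:
  GruX CCTCCG/2: at [16, 57, 93, 145] ⇒ [18, 59, 95, 147]
  KluV TAGTCT/5: at [22, 38, 50, 65, 80, 86, 104, 120] ⇒ [27, 43, 55, 70, 85, 91, 109, 125]
  NpsIX TCAC/0: at [44, 74, 99, 111, 126, 140] ⇒ [44, 74, 99, 111, 126, 140]

Pooled cuts: [18, 27, 43, 44, 55, 59, 70, 74, 85, 91, 95, 99, 109, 111, 125, 126, 140, 147]

Fragments:
  [0,18): 18 bp
  [18,27): 9 bp
  [27,43): 16 bp
  [43,44): 1 bp
  [44,55): 11 bp
  [55,59): 4 bp
  [59,70): 11 bp
  [70,74): 4 bp
  [74,85): 11 bp
  [85,91): 6 bp
  [91,95): 4 bp
  [95,99): 4 bp
  [99,109): 10 bp
  [109,111): 2 bp
  [111,125): 14 bp
  [125,126): 1 bp
  [126,140): 14 bp
  [140,147): 7 bp
  [147,151): 4 bp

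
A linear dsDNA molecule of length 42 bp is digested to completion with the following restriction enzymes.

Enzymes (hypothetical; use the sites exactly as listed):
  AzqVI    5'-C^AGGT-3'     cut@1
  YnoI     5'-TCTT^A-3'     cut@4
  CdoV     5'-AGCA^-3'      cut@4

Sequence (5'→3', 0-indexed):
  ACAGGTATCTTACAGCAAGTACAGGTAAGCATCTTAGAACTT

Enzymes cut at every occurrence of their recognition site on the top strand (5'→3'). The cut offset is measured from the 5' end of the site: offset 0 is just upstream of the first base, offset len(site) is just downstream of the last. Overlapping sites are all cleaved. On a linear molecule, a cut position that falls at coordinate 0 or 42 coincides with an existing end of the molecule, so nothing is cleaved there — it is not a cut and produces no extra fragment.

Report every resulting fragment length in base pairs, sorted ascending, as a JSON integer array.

[2,4,5,6,7,9,9]

Site scan:
  AzqVI (CAGGT, off=1): starts [1, 21] → cuts [2, 22]
  YnoI (TCTTA, off=4): starts [7, 31] → cuts [11, 35]
  CdoV (AGCA, off=4): starts [13, 27] → cuts [17, 31]

Pooled cuts: [2, 11, 17, 22, 31, 35]

Fragments:
  [0,2): 2 bp
  [2,11): 9 bp
  [11,17): 6 bp
  [17,22): 5 bp
  [22,31): 9 bp
  [31,35): 4 bp
  [35,42): 7 bp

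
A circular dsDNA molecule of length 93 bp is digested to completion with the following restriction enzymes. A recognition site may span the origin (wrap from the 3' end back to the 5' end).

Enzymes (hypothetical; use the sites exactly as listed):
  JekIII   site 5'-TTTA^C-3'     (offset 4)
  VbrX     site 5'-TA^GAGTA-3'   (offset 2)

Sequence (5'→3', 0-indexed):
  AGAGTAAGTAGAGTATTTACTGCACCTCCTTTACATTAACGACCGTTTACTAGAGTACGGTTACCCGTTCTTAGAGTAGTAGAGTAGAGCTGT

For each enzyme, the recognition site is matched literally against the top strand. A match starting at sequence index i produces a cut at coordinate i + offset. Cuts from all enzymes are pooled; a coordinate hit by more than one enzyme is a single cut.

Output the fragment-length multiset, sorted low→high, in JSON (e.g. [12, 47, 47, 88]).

Site scan:
  JekIII TTTAC/4: at [15, 29, 45] ⇒ [19, 33, 49]
  VbrX TAGAGTA/2: at [8, 50, 71, 79, 92] ⇒ [1, 10, 52, 73, 81]

All cut coordinates (distinct, sorted): [1, 10, 19, 33, 49, 52, 73, 81]

Fragments:
  1→10: 9 bp
  10→19: 9 bp
  19→33: 14 bp
  33→49: 16 bp
  49→52: 3 bp
  52→73: 21 bp
  73→81: 8 bp
  81→1 (wrap): 93-81+1 = 13 bp

[3,8,9,9,13,14,16,21]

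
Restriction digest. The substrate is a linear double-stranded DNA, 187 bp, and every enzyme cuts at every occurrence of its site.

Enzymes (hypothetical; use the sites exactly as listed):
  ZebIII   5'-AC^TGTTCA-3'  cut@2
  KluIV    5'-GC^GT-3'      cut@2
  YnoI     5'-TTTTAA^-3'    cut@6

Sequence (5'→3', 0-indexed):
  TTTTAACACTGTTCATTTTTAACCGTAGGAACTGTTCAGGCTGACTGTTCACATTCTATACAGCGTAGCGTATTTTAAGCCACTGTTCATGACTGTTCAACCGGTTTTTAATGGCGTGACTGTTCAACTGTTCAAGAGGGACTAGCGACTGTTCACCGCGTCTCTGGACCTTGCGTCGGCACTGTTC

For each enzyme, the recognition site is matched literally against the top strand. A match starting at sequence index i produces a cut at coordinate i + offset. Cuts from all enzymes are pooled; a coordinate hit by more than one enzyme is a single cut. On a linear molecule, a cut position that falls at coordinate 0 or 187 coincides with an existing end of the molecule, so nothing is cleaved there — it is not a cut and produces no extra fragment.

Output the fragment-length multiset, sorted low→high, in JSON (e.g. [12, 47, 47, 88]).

Site scan:
  ZebIII ACTGTTCA/2: at [7, 30, 43, 81, 91, 118, 126, 147] ⇒ [9, 32, 45, 83, 93, 120, 128, 149]
  KluIV GCGT/2: at [62, 67, 113, 157, 172] ⇒ [64, 69, 115, 159, 174]
  YnoI TTTTAA/6: at [0, 16, 72, 105] ⇒ [6, 22, 78, 111]

All cut coordinates (distinct, sorted): [6, 9, 22, 32, 45, 64, 69, 78, 83, 93, 111, 115, 120, 128, 149, 159, 174]

Fragments:
  [0,6): 6 bp
  [6,9): 3 bp
  [9,22): 13 bp
  [22,32): 10 bp
  [32,45): 13 bp
  [45,64): 19 bp
  [64,69): 5 bp
  [69,78): 9 bp
  [78,83): 5 bp
  [83,93): 10 bp
  [93,111): 18 bp
  [111,115): 4 bp
  [115,120): 5 bp
  [120,128): 8 bp
  [128,149): 21 bp
  [149,159): 10 bp
  [159,174): 15 bp
  [174,187): 13 bp

[3,4,5,5,5,6,8,9,10,10,10,13,13,13,15,18,19,21]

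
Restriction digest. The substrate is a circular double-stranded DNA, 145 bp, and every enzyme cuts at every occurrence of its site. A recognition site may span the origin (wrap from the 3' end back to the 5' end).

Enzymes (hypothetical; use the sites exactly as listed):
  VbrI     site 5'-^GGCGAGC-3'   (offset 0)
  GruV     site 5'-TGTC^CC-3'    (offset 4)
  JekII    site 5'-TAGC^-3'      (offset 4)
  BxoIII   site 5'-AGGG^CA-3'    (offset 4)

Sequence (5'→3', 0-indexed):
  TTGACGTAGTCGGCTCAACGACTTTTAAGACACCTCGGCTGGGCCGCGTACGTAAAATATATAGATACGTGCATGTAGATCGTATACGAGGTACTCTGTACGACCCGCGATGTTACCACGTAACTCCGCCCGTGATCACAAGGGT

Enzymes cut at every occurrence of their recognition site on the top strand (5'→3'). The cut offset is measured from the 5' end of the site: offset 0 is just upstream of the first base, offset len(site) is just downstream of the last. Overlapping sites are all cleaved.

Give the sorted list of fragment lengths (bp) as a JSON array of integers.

[145]

Per-enzyme occurrences:
  VbrI (GGCGAGC, off=0): no sites
  GruV (TGTCCC, off=4): no sites
  JekII (TAGC, off=4): no sites
  BxoIII (AGGGCA, off=4): no sites

All cut coordinates (distinct, sorted): ∅

Fragments:
  no cuts → one circular fragment of 145 bp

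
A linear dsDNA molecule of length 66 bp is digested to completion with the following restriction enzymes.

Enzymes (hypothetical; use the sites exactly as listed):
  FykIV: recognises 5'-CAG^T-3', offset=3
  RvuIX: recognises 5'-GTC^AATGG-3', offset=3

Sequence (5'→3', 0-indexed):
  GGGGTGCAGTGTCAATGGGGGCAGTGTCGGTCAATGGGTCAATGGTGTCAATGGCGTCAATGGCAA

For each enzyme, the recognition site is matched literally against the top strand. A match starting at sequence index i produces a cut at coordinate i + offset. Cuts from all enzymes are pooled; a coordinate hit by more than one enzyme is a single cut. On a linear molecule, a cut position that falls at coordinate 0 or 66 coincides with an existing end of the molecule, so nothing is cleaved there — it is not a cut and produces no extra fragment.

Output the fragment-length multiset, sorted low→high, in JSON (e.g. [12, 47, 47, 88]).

Per-enzyme occurrences:
  FykIV (CAGT, off=3): starts [6, 21] → cuts [9, 24]
  RvuIX (GTCAATGG, off=3): starts [10, 29, 37, 46, 55] → cuts [13, 32, 40, 49, 58]

All cut coordinates (distinct, sorted): [9, 13, 24, 32, 40, 49, 58]

Fragment lengths:
  [0,9): 9 bp
  [9,13): 4 bp
  [13,24): 11 bp
  [24,32): 8 bp
  [32,40): 8 bp
  [40,49): 9 bp
  [49,58): 9 bp
  [58,66): 8 bp

[4,8,8,8,9,9,9,11]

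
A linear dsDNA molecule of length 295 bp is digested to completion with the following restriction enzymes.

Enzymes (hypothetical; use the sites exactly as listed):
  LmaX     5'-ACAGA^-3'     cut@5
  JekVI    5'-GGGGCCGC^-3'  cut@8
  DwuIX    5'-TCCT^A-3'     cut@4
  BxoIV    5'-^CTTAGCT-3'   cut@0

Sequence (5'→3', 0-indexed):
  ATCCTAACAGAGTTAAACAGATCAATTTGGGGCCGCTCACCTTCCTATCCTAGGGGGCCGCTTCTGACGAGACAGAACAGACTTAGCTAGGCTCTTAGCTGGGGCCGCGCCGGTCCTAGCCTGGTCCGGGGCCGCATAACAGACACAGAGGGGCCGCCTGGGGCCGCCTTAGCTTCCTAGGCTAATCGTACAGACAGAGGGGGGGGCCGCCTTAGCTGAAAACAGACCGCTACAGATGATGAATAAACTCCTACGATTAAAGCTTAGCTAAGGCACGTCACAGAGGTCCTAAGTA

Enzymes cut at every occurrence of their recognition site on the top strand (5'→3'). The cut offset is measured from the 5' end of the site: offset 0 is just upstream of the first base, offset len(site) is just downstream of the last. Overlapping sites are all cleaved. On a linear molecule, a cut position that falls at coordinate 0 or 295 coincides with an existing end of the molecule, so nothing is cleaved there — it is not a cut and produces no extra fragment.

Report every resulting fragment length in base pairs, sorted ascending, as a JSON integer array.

Per-enzyme occurrences:
  LmaX (ACAGA, off=5): starts [6, 16, 71, 76, 138, 144, 189, 193, 221, 231, 279] → cuts [11, 21, 76, 81, 143, 149, 194, 198, 226, 236, 284]
  JekVI (GGGGCCGC, off=8): starts [28, 53, 100, 127, 149, 159, 202] → cuts [36, 61, 108, 135, 157, 167, 210]
  DwuIX (TCCTA, off=4): starts [1, 42, 47, 113, 174, 248, 286] → cuts [5, 46, 51, 117, 178, 252, 290]
  BxoIV (CTTAGCT, off=0): starts [81, 93, 167, 210, 262] → cuts [81, 93, 167, 210, 262]

All cut coordinates (distinct, sorted): [5, 11, 21, 36, 46, 51, 61, 76, 81, 93, 108, 117, 135, 143, 149, 157, 167, 178, 194, 198, 210, 226, 236, 252, 262, 284, 290]

Fragments:
  [0,5): 5 bp
  [5,11): 6 bp
  [11,21): 10 bp
  [21,36): 15 bp
  [36,46): 10 bp
  [46,51): 5 bp
  [51,61): 10 bp
  [61,76): 15 bp
  [76,81): 5 bp
  [81,93): 12 bp
  [93,108): 15 bp
  [108,117): 9 bp
  [117,135): 18 bp
  [135,143): 8 bp
  [143,149): 6 bp
  [149,157): 8 bp
  [157,167): 10 bp
  [167,178): 11 bp
  [178,194): 16 bp
  [194,198): 4 bp
  [198,210): 12 bp
  [210,226): 16 bp
  [226,236): 10 bp
  [236,252): 16 bp
  [252,262): 10 bp
  [262,284): 22 bp
  [284,290): 6 bp
  [290,295): 5 bp

[4,5,5,5,5,6,6,6,8,8,9,10,10,10,10,10,10,11,12,12,15,15,15,16,16,16,18,22]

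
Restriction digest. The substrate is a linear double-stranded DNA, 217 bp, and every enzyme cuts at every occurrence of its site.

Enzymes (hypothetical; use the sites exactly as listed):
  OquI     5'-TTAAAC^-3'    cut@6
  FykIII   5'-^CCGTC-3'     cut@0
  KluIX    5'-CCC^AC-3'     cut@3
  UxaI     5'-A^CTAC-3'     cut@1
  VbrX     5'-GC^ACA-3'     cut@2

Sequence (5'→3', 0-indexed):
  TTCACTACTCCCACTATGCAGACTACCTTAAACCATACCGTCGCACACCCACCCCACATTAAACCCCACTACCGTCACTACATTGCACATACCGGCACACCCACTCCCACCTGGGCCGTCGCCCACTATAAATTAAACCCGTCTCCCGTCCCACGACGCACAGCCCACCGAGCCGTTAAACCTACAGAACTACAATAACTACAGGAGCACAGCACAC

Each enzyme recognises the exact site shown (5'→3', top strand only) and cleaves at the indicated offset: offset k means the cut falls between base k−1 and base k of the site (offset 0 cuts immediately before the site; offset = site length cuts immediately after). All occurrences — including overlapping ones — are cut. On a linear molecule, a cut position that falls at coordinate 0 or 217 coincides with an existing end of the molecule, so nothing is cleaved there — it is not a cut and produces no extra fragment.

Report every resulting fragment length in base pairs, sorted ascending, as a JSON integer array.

[1,3,3,4,4,4,5,5,6,6,6,6,7,7,7,7,7,7,8,8,9,9,9,9,10,10,10,11,14,15]

Scan for sites:
  OquI (TTAAAC, off=6): starts [27, 58, 132, 175] → cuts [33, 64, 138, 181]
  FykIII (CCGTC, off=0): starts [37, 71, 115, 138, 145] → cuts [37, 71, 115, 138, 145]
  KluIX (CCCAC, off=3): starts [9, 47, 52, 64, 99, 105, 121, 149, 163] → cuts [12, 50, 55, 67, 102, 108, 124, 152, 166]
  UxaI (ACTAC, off=1): starts [3, 21, 67, 76, 188, 197] → cuts [4, 22, 68, 77, 189, 198]
  VbrX (GCACA, off=2): starts [42, 84, 94, 157, 206, 211] → cuts [44, 86, 96, 159, 208, 213]

All cut coordinates (distinct, sorted): [4, 12, 22, 33, 37, 44, 50, 55, 64, 67, 68, 71, 77, 86, 96, 102, 108, 115, 124, 138, 145, 152, 159, 166, 181, 189, 198, 208, 213]

Fragments:
  [0,4): 4 bp
  [4,12): 8 bp
  [12,22): 10 bp
  [22,33): 11 bp
  [33,37): 4 bp
  [37,44): 7 bp
  [44,50): 6 bp
  [50,55): 5 bp
  [55,64): 9 bp
  [64,67): 3 bp
  [67,68): 1 bp
  [68,71): 3 bp
  [71,77): 6 bp
  [77,86): 9 bp
  [86,96): 10 bp
  [96,102): 6 bp
  [102,108): 6 bp
  [108,115): 7 bp
  [115,124): 9 bp
  [124,138): 14 bp
  [138,145): 7 bp
  [145,152): 7 bp
  [152,159): 7 bp
  [159,166): 7 bp
  [166,181): 15 bp
  [181,189): 8 bp
  [189,198): 9 bp
  [198,208): 10 bp
  [208,213): 5 bp
  [213,217): 4 bp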